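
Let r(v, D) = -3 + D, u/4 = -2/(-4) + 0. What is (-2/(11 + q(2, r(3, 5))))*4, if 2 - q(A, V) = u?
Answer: -8/11 ≈ -0.72727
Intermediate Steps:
u = 2 (u = 4*(-2/(-4) + 0) = 4*(-2*(-1/4) + 0) = 4*(1/2 + 0) = 4*(1/2) = 2)
q(A, V) = 0 (q(A, V) = 2 - 1*2 = 2 - 2 = 0)
(-2/(11 + q(2, r(3, 5))))*4 = (-2/(11 + 0))*4 = (-2/11)*4 = ((1/11)*(-2))*4 = -2/11*4 = -8/11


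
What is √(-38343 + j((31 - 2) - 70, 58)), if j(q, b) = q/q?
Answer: I*√38342 ≈ 195.81*I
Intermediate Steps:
j(q, b) = 1
√(-38343 + j((31 - 2) - 70, 58)) = √(-38343 + 1) = √(-38342) = I*√38342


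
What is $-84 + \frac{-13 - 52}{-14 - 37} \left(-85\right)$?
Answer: $- \frac{577}{3} \approx -192.33$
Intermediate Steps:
$-84 + \frac{-13 - 52}{-14 - 37} \left(-85\right) = -84 + - \frac{65}{-51} \left(-85\right) = -84 + \left(-65\right) \left(- \frac{1}{51}\right) \left(-85\right) = -84 + \frac{65}{51} \left(-85\right) = -84 - \frac{325}{3} = - \frac{577}{3}$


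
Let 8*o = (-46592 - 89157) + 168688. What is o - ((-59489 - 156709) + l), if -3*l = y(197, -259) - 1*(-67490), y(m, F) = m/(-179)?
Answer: 1043118955/4296 ≈ 2.4281e+5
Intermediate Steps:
y(m, F) = -m/179 (y(m, F) = m*(-1/179) = -m/179)
l = -12080513/537 (l = -(-1/179*197 - 1*(-67490))/3 = -(-197/179 + 67490)/3 = -⅓*12080513/179 = -12080513/537 ≈ -22496.)
o = 32939/8 (o = ((-46592 - 89157) + 168688)/8 = (-135749 + 168688)/8 = (⅛)*32939 = 32939/8 ≈ 4117.4)
o - ((-59489 - 156709) + l) = 32939/8 - ((-59489 - 156709) - 12080513/537) = 32939/8 - (-216198 - 12080513/537) = 32939/8 - 1*(-128178839/537) = 32939/8 + 128178839/537 = 1043118955/4296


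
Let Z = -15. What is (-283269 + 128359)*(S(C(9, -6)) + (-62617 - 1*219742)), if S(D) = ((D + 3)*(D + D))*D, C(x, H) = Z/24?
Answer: 5598712993195/128 ≈ 4.3740e+10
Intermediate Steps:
C(x, H) = -5/8 (C(x, H) = -15/24 = -15*1/24 = -5/8)
S(D) = 2*D**2*(3 + D) (S(D) = ((3 + D)*(2*D))*D = (2*D*(3 + D))*D = 2*D**2*(3 + D))
(-283269 + 128359)*(S(C(9, -6)) + (-62617 - 1*219742)) = (-283269 + 128359)*(2*(-5/8)**2*(3 - 5/8) + (-62617 - 1*219742)) = -154910*(2*(25/64)*(19/8) + (-62617 - 219742)) = -154910*(475/256 - 282359) = -154910*(-72283429/256) = 5598712993195/128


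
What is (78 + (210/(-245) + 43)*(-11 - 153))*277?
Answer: -13250018/7 ≈ -1.8929e+6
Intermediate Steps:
(78 + (210/(-245) + 43)*(-11 - 153))*277 = (78 + (210*(-1/245) + 43)*(-164))*277 = (78 + (-6/7 + 43)*(-164))*277 = (78 + (295/7)*(-164))*277 = (78 - 48380/7)*277 = -47834/7*277 = -13250018/7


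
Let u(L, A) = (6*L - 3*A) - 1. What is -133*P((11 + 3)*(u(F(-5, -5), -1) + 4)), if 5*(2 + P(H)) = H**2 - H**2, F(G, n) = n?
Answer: 266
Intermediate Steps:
u(L, A) = -1 - 3*A + 6*L (u(L, A) = (-3*A + 6*L) - 1 = -1 - 3*A + 6*L)
P(H) = -2 (P(H) = -2 + (H**2 - H**2)/5 = -2 + (1/5)*0 = -2 + 0 = -2)
-133*P((11 + 3)*(u(F(-5, -5), -1) + 4)) = -133*(-2) = 266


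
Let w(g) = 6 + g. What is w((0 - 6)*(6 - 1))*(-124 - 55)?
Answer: 4296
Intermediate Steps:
w((0 - 6)*(6 - 1))*(-124 - 55) = (6 + (0 - 6)*(6 - 1))*(-124 - 55) = (6 - 6*5)*(-179) = (6 - 30)*(-179) = -24*(-179) = 4296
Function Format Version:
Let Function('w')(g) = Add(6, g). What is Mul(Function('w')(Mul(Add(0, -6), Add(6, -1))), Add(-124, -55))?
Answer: 4296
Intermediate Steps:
Mul(Function('w')(Mul(Add(0, -6), Add(6, -1))), Add(-124, -55)) = Mul(Add(6, Mul(Add(0, -6), Add(6, -1))), Add(-124, -55)) = Mul(Add(6, Mul(-6, 5)), -179) = Mul(Add(6, -30), -179) = Mul(-24, -179) = 4296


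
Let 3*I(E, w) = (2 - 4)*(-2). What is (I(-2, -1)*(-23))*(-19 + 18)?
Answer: 92/3 ≈ 30.667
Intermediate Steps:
I(E, w) = 4/3 (I(E, w) = ((2 - 4)*(-2))/3 = (-2*(-2))/3 = (⅓)*4 = 4/3)
(I(-2, -1)*(-23))*(-19 + 18) = ((4/3)*(-23))*(-19 + 18) = -92/3*(-1) = 92/3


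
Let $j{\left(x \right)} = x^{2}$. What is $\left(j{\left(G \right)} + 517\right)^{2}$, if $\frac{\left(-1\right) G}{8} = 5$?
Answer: $4481689$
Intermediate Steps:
$G = -40$ ($G = \left(-8\right) 5 = -40$)
$\left(j{\left(G \right)} + 517\right)^{2} = \left(\left(-40\right)^{2} + 517\right)^{2} = \left(1600 + 517\right)^{2} = 2117^{2} = 4481689$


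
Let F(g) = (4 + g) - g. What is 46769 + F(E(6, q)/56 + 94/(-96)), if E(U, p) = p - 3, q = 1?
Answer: 46773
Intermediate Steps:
E(U, p) = -3 + p
F(g) = 4
46769 + F(E(6, q)/56 + 94/(-96)) = 46769 + 4 = 46773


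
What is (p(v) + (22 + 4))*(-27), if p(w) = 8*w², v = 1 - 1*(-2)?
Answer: -2646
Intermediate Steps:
v = 3 (v = 1 + 2 = 3)
(p(v) + (22 + 4))*(-27) = (8*3² + (22 + 4))*(-27) = (8*9 + 26)*(-27) = (72 + 26)*(-27) = 98*(-27) = -2646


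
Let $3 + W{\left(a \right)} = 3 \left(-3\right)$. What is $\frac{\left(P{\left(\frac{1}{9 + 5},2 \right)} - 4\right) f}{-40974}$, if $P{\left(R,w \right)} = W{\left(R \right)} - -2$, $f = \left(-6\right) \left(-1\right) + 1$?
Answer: $\frac{49}{20487} \approx 0.0023918$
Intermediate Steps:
$W{\left(a \right)} = -12$ ($W{\left(a \right)} = -3 + 3 \left(-3\right) = -3 - 9 = -12$)
$f = 7$ ($f = 6 + 1 = 7$)
$P{\left(R,w \right)} = -10$ ($P{\left(R,w \right)} = -12 - -2 = -12 + 2 = -10$)
$\frac{\left(P{\left(\frac{1}{9 + 5},2 \right)} - 4\right) f}{-40974} = \frac{\left(-10 - 4\right) 7}{-40974} = \left(-14\right) 7 \left(- \frac{1}{40974}\right) = \left(-98\right) \left(- \frac{1}{40974}\right) = \frac{49}{20487}$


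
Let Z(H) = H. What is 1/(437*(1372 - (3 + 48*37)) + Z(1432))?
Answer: -1/176427 ≈ -5.6681e-6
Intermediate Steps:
1/(437*(1372 - (3 + 48*37)) + Z(1432)) = 1/(437*(1372 - (3 + 48*37)) + 1432) = 1/(437*(1372 - (3 + 1776)) + 1432) = 1/(437*(1372 - 1*1779) + 1432) = 1/(437*(1372 - 1779) + 1432) = 1/(437*(-407) + 1432) = 1/(-177859 + 1432) = 1/(-176427) = -1/176427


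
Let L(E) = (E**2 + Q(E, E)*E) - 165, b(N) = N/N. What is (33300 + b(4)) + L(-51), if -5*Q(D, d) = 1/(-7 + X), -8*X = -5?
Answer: 178677/5 ≈ 35735.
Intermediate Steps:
X = 5/8 (X = -1/8*(-5) = 5/8 ≈ 0.62500)
b(N) = 1
Q(D, d) = 8/255 (Q(D, d) = -1/(5*(-7 + 5/8)) = -1/(5*(-51/8)) = -1/5*(-8/51) = 8/255)
L(E) = -165 + E**2 + 8*E/255 (L(E) = (E**2 + 8*E/255) - 165 = -165 + E**2 + 8*E/255)
(33300 + b(4)) + L(-51) = (33300 + 1) + (-165 + (-51)**2 + (8/255)*(-51)) = 33301 + (-165 + 2601 - 8/5) = 33301 + 12172/5 = 178677/5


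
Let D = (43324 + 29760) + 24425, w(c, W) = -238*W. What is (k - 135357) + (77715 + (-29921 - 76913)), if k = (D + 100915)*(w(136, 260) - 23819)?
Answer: -17004902852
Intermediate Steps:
D = 97509 (D = 73084 + 24425 = 97509)
k = -17004738376 (k = (97509 + 100915)*(-238*260 - 23819) = 198424*(-61880 - 23819) = 198424*(-85699) = -17004738376)
(k - 135357) + (77715 + (-29921 - 76913)) = (-17004738376 - 135357) + (77715 + (-29921 - 76913)) = -17004873733 + (77715 - 106834) = -17004873733 - 29119 = -17004902852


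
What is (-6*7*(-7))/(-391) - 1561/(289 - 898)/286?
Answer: -7228115/9728862 ≈ -0.74296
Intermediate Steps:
(-6*7*(-7))/(-391) - 1561/(289 - 898)/286 = -42*(-7)*(-1/391) - 1561/(-609)*(1/286) = 294*(-1/391) - 1561*(-1/609)*(1/286) = -294/391 + (223/87)*(1/286) = -294/391 + 223/24882 = -7228115/9728862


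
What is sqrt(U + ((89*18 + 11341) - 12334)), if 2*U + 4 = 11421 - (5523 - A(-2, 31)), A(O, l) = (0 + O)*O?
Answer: sqrt(3558) ≈ 59.649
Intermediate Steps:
A(O, l) = O**2 (A(O, l) = O*O = O**2)
U = 2949 (U = -2 + (11421 - (5523 - 1*(-2)**2))/2 = -2 + (11421 - (5523 - 1*4))/2 = -2 + (11421 - (5523 - 4))/2 = -2 + (11421 - 1*5519)/2 = -2 + (11421 - 5519)/2 = -2 + (1/2)*5902 = -2 + 2951 = 2949)
sqrt(U + ((89*18 + 11341) - 12334)) = sqrt(2949 + ((89*18 + 11341) - 12334)) = sqrt(2949 + ((1602 + 11341) - 12334)) = sqrt(2949 + (12943 - 12334)) = sqrt(2949 + 609) = sqrt(3558)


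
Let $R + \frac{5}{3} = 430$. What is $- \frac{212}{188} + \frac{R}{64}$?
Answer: $\frac{50219}{9024} \approx 5.565$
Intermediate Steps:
$R = \frac{1285}{3}$ ($R = - \frac{5}{3} + 430 = \frac{1285}{3} \approx 428.33$)
$- \frac{212}{188} + \frac{R}{64} = - \frac{212}{188} + \frac{1285}{3 \cdot 64} = \left(-212\right) \frac{1}{188} + \frac{1285}{3} \cdot \frac{1}{64} = - \frac{53}{47} + \frac{1285}{192} = \frac{50219}{9024}$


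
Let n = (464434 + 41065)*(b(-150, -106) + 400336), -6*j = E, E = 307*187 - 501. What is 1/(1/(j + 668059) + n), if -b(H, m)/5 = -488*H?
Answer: 1975723/34292255962679075 ≈ 5.7614e-11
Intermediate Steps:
b(H, m) = 2440*H (b(H, m) = -(-2440)*H = 2440*H)
E = 56908 (E = 57409 - 501 = 56908)
j = -28454/3 (j = -1/6*56908 = -28454/3 ≈ -9484.7)
n = 17356813664 (n = (464434 + 41065)*(2440*(-150) + 400336) = 505499*(-366000 + 400336) = 505499*34336 = 17356813664)
1/(1/(j + 668059) + n) = 1/(1/(-28454/3 + 668059) + 17356813664) = 1/(1/(1975723/3) + 17356813664) = 1/(3/1975723 + 17356813664) = 1/(34292255962679075/1975723) = 1975723/34292255962679075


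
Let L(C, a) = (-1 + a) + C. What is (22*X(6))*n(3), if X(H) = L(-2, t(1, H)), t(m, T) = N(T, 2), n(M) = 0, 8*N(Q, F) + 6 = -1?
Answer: 0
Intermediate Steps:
N(Q, F) = -7/8 (N(Q, F) = -¾ + (⅛)*(-1) = -¾ - ⅛ = -7/8)
t(m, T) = -7/8
L(C, a) = -1 + C + a
X(H) = -31/8 (X(H) = -1 - 2 - 7/8 = -31/8)
(22*X(6))*n(3) = (22*(-31/8))*0 = -341/4*0 = 0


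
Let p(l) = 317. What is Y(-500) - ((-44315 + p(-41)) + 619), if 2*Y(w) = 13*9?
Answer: 86875/2 ≈ 43438.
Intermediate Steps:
Y(w) = 117/2 (Y(w) = (13*9)/2 = (½)*117 = 117/2)
Y(-500) - ((-44315 + p(-41)) + 619) = 117/2 - ((-44315 + 317) + 619) = 117/2 - (-43998 + 619) = 117/2 - 1*(-43379) = 117/2 + 43379 = 86875/2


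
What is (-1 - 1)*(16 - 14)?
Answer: -4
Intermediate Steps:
(-1 - 1)*(16 - 14) = -2*2 = -4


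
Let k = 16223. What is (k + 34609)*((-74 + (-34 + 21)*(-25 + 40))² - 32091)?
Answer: 2047004640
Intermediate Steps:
(k + 34609)*((-74 + (-34 + 21)*(-25 + 40))² - 32091) = (16223 + 34609)*((-74 + (-34 + 21)*(-25 + 40))² - 32091) = 50832*((-74 - 13*15)² - 32091) = 50832*((-74 - 195)² - 32091) = 50832*((-269)² - 32091) = 50832*(72361 - 32091) = 50832*40270 = 2047004640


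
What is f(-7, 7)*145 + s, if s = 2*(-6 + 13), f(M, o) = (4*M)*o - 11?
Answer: -30001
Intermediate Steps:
f(M, o) = -11 + 4*M*o (f(M, o) = 4*M*o - 11 = -11 + 4*M*o)
s = 14 (s = 2*7 = 14)
f(-7, 7)*145 + s = (-11 + 4*(-7)*7)*145 + 14 = (-11 - 196)*145 + 14 = -207*145 + 14 = -30015 + 14 = -30001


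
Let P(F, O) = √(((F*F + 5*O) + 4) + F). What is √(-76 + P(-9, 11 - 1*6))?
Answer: √(-76 + √101) ≈ 8.121*I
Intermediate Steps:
P(F, O) = √(4 + F + F² + 5*O) (P(F, O) = √(((F² + 5*O) + 4) + F) = √((4 + F² + 5*O) + F) = √(4 + F + F² + 5*O))
√(-76 + P(-9, 11 - 1*6)) = √(-76 + √(4 - 9 + (-9)² + 5*(11 - 1*6))) = √(-76 + √(4 - 9 + 81 + 5*(11 - 6))) = √(-76 + √(4 - 9 + 81 + 5*5)) = √(-76 + √(4 - 9 + 81 + 25)) = √(-76 + √101)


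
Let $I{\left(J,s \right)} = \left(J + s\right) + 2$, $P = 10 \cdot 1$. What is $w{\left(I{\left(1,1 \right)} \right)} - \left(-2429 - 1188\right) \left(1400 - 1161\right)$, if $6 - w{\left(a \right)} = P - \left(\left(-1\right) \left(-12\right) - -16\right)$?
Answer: $864487$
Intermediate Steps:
$P = 10$
$I{\left(J,s \right)} = 2 + J + s$
$w{\left(a \right)} = 24$ ($w{\left(a \right)} = 6 - \left(10 - \left(\left(-1\right) \left(-12\right) - -16\right)\right) = 6 - \left(10 - \left(12 + 16\right)\right) = 6 - \left(10 - 28\right) = 6 - -18 = 6 + 18 = 24$)
$w{\left(I{\left(1,1 \right)} \right)} - \left(-2429 - 1188\right) \left(1400 - 1161\right) = 24 - \left(-2429 - 1188\right) \left(1400 - 1161\right) = 24 - \left(-3617\right) 239 = 24 - -864463 = 24 + 864463 = 864487$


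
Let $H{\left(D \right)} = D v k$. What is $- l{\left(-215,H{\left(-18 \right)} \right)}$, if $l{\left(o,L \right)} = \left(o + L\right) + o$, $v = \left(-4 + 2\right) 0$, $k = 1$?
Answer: $430$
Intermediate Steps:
$v = 0$ ($v = \left(-2\right) 0 = 0$)
$H{\left(D \right)} = 0$ ($H{\left(D \right)} = D 0 \cdot 1 = 0 \cdot 1 = 0$)
$l{\left(o,L \right)} = L + 2 o$ ($l{\left(o,L \right)} = \left(L + o\right) + o = L + 2 o$)
$- l{\left(-215,H{\left(-18 \right)} \right)} = - (0 + 2 \left(-215\right)) = - (0 - 430) = \left(-1\right) \left(-430\right) = 430$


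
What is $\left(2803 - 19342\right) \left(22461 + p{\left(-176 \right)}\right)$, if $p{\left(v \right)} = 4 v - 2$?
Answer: $-359805945$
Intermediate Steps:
$p{\left(v \right)} = -2 + 4 v$
$\left(2803 - 19342\right) \left(22461 + p{\left(-176 \right)}\right) = \left(2803 - 19342\right) \left(22461 + \left(-2 + 4 \left(-176\right)\right)\right) = - 16539 \left(22461 - 706\right) = \left(-16539\right) 21755 = -359805945$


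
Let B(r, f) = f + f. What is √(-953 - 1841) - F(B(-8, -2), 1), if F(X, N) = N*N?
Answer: -1 + I*√2794 ≈ -1.0 + 52.858*I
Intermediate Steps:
B(r, f) = 2*f
F(X, N) = N²
√(-953 - 1841) - F(B(-8, -2), 1) = √(-953 - 1841) - 1*1² = √(-2794) - 1*1 = I*√2794 - 1 = -1 + I*√2794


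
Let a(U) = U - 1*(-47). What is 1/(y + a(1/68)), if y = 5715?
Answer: 68/391817 ≈ 0.00017355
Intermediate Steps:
a(U) = 47 + U (a(U) = U + 47 = 47 + U)
1/(y + a(1/68)) = 1/(5715 + (47 + 1/68)) = 1/(5715 + 3197/68) = 1/(391817/68) = 68/391817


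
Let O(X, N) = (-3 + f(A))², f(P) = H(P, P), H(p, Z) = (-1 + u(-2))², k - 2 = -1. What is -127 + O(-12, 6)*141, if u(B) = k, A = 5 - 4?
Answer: 1142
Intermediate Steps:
k = 1 (k = 2 - 1 = 1)
A = 1
u(B) = 1
H(p, Z) = 0 (H(p, Z) = (-1 + 1)² = 0² = 0)
f(P) = 0
O(X, N) = 9 (O(X, N) = (-3 + 0)² = (-3)² = 9)
-127 + O(-12, 6)*141 = -127 + 9*141 = -127 + 1269 = 1142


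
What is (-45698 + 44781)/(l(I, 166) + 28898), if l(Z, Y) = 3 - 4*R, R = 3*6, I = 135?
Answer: -917/28829 ≈ -0.031808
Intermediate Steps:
R = 18
l(Z, Y) = -69 (l(Z, Y) = 3 - 4*18 = 3 - 72 = -69)
(-45698 + 44781)/(l(I, 166) + 28898) = (-45698 + 44781)/(-69 + 28898) = -917/28829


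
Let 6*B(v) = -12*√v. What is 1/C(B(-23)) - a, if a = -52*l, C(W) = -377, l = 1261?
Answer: 24720643/377 ≈ 65572.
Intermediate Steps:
B(v) = -2*√v (B(v) = (-12*√v)/6 = -2*√v)
a = -65572 (a = -52*1261 = -65572)
1/C(B(-23)) - a = 1/(-377) - 1*(-65572) = -1/377 + 65572 = 24720643/377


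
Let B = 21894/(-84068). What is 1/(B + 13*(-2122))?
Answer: -42034/1159560871 ≈ -3.6250e-5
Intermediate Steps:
B = -10947/42034 (B = 21894*(-1/84068) = -10947/42034 ≈ -0.26043)
1/(B + 13*(-2122)) = 1/(-10947/42034 + 13*(-2122)) = 1/(-10947/42034 - 27586) = 1/(-1159560871/42034) = -42034/1159560871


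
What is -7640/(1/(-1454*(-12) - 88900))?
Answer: 545893280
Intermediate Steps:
-7640/(1/(-1454*(-12) - 88900)) = -7640/(1/(17448 - 88900)) = -7640/(1/(-71452)) = -7640/(-1/71452) = -7640*(-71452) = 545893280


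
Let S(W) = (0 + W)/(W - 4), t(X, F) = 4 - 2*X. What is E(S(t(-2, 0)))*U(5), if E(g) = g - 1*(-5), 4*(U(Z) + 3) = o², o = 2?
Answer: -14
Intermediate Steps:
U(Z) = -2 (U(Z) = -3 + (¼)*2² = -3 + (¼)*4 = -3 + 1 = -2)
S(W) = W/(-4 + W)
E(g) = 5 + g (E(g) = g + 5 = 5 + g)
E(S(t(-2, 0)))*U(5) = (5 + (4 - 2*(-2))/(-4 + (4 - 2*(-2))))*(-2) = (5 + (4 + 4)/(-4 + (4 + 4)))*(-2) = (5 + 8/(-4 + 8))*(-2) = (5 + 8/4)*(-2) = (5 + 8*(¼))*(-2) = (5 + 2)*(-2) = 7*(-2) = -14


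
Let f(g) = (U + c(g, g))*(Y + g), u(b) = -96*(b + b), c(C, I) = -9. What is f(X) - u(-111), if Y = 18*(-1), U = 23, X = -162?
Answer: -23832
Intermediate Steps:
u(b) = -192*b
Y = -18
f(g) = -252 + 14*g (f(g) = (23 - 9)*(-18 + g) = 14*(-18 + g) = -252 + 14*g)
f(X) - u(-111) = (-252 + 14*(-162)) - (-192)*(-111) = (-252 - 2268) - 1*21312 = -2520 - 21312 = -23832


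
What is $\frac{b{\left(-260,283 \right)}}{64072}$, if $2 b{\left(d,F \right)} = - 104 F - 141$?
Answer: $- \frac{29573}{128144} \approx -0.23078$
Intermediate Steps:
$b{\left(d,F \right)} = - \frac{141}{2} - 52 F$ ($b{\left(d,F \right)} = \frac{- 104 F - 141}{2} = \frac{-141 - 104 F}{2} = - \frac{141}{2} - 52 F$)
$\frac{b{\left(-260,283 \right)}}{64072} = \frac{- \frac{141}{2} - 14716}{64072} = \left(- \frac{141}{2} - 14716\right) \frac{1}{64072} = \left(- \frac{29573}{2}\right) \frac{1}{64072} = - \frac{29573}{128144}$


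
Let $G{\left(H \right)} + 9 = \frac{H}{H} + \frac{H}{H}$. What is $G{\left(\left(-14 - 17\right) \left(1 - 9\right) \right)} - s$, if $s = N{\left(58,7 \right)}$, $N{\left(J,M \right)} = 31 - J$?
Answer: $20$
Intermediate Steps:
$G{\left(H \right)} = -7$ ($G{\left(H \right)} = -9 + \left(\frac{H}{H} + \frac{H}{H}\right) = -9 + \left(1 + 1\right) = -9 + 2 = -7$)
$s = -27$ ($s = 31 - 58 = -27$)
$G{\left(\left(-14 - 17\right) \left(1 - 9\right) \right)} - s = -7 - -27 = -7 + 27 = 20$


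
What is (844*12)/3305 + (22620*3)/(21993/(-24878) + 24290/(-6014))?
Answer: -16774039100914392/1217153042605 ≈ -13781.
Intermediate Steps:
(844*12)/3305 + (22620*3)/(21993/(-24878) + 24290/(-6014)) = 10128*(1/3305) + 67860/(21993*(-1/24878) + 24290*(-1/6014)) = 10128/3305 + 67860/(-21993/24878 - 12145/3007) = 10128/3305 + 67860/(-368276261/74808146) = 10128/3305 + 67860*(-74808146/368276261) = 10128/3305 - 5076480787560/368276261 = -16774039100914392/1217153042605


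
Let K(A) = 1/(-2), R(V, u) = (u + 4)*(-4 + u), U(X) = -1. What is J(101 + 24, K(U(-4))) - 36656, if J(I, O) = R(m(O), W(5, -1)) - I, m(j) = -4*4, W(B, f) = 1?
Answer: -36796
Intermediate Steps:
m(j) = -16
R(V, u) = (-4 + u)*(4 + u) (R(V, u) = (4 + u)*(-4 + u) = (-4 + u)*(4 + u))
K(A) = -½
J(I, O) = -15 - I (J(I, O) = (-16 + 1²) - I = (-16 + 1) - I = -15 - I)
J(101 + 24, K(U(-4))) - 36656 = (-15 - (101 + 24)) - 36656 = (-15 - 1*125) - 36656 = (-15 - 125) - 36656 = -140 - 36656 = -36796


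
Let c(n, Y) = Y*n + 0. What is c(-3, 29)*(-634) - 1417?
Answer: 53741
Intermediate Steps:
c(n, Y) = Y*n
c(-3, 29)*(-634) - 1417 = (29*(-3))*(-634) - 1417 = -87*(-634) - 1417 = 55158 - 1417 = 53741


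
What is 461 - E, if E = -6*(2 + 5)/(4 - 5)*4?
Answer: 293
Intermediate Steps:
E = 168 (E = -42/(-1)*4 = -42*(-1)*4 = -6*(-7)*4 = 42*4 = 168)
461 - E = 461 - 1*168 = 461 - 168 = 293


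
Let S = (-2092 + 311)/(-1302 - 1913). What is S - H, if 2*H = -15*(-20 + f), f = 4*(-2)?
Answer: -673369/3215 ≈ -209.45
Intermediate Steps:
f = -8
H = 210 (H = (-15*(-20 - 8))/2 = (-15*(-28))/2 = (½)*420 = 210)
S = 1781/3215 (S = -1781/(-3215) = -1781*(-1/3215) = 1781/3215 ≈ 0.55397)
S - H = 1781/3215 - 1*210 = 1781/3215 - 210 = -673369/3215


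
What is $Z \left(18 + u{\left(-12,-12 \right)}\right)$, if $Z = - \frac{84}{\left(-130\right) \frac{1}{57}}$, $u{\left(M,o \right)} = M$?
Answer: $\frac{14364}{65} \approx 220.98$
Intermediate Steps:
$Z = \frac{2394}{65}$ ($Z = - \frac{84}{\left(-130\right) \frac{1}{57}} = - \frac{84}{- \frac{130}{57}} = \left(-84\right) \left(- \frac{57}{130}\right) = \frac{2394}{65} \approx 36.831$)
$Z \left(18 + u{\left(-12,-12 \right)}\right) = \frac{2394 \left(18 - 12\right)}{65} = \frac{2394}{65} \cdot 6 = \frac{14364}{65}$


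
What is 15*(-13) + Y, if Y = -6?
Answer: -201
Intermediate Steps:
15*(-13) + Y = 15*(-13) - 6 = -195 - 6 = -201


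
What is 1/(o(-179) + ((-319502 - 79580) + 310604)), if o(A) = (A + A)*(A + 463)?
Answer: -1/190150 ≈ -5.2590e-6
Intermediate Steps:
o(A) = 2*A*(463 + A) (o(A) = (2*A)*(463 + A) = 2*A*(463 + A))
1/(o(-179) + ((-319502 - 79580) + 310604)) = 1/(2*(-179)*(463 - 179) + ((-319502 - 79580) + 310604)) = 1/(2*(-179)*284 + (-399082 + 310604)) = 1/(-101672 - 88478) = 1/(-190150) = -1/190150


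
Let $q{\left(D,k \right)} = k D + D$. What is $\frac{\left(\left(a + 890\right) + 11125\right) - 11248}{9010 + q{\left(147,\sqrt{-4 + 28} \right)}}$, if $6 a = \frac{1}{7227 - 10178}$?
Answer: $\frac{124356647657}{1475476976298} - \frac{665444549 \sqrt{6}}{245912829383} \approx 0.077654$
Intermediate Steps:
$a = - \frac{1}{17706}$ ($a = \frac{1}{6 \left(7227 - 10178\right)} = \frac{1}{6 \left(-2951\right)} = \frac{1}{6} \left(- \frac{1}{2951}\right) = - \frac{1}{17706} \approx -5.6478 \cdot 10^{-5}$)
$q{\left(D,k \right)} = D + D k$ ($q{\left(D,k \right)} = D k + D = D + D k$)
$\frac{\left(\left(a + 890\right) + 11125\right) - 11248}{9010 + q{\left(147,\sqrt{-4 + 28} \right)}} = \frac{\left(\left(- \frac{1}{17706} + 890\right) + 11125\right) - 11248}{9010 + 147 \left(1 + \sqrt{-4 + 28}\right)} = \frac{\left(\frac{15758339}{17706} + 11125\right) - 11248}{9010 + 147 \left(1 + \sqrt{24}\right)} = \frac{\frac{212737589}{17706} - 11248}{9010 + 147 \left(1 + 2 \sqrt{6}\right)} = \frac{13580501}{17706 \left(9010 + \left(147 + 294 \sqrt{6}\right)\right)} = \frac{13580501}{17706 \left(9157 + 294 \sqrt{6}\right)}$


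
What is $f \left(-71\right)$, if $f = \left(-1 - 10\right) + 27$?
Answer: $-1136$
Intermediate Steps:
$f = 16$ ($f = -11 + 27 = 16$)
$f \left(-71\right) = 16 \left(-71\right) = -1136$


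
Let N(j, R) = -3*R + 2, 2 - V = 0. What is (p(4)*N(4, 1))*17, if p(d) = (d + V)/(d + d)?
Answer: -51/4 ≈ -12.750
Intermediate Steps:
V = 2 (V = 2 - 1*0 = 2 + 0 = 2)
N(j, R) = 2 - 3*R
p(d) = (2 + d)/(2*d) (p(d) = (d + 2)/(d + d) = (2 + d)/((2*d)) = (2 + d)*(1/(2*d)) = (2 + d)/(2*d))
(p(4)*N(4, 1))*17 = (((1/2)*(2 + 4)/4)*(2 - 3*1))*17 = (((1/2)*(1/4)*6)*(2 - 3))*17 = ((3/4)*(-1))*17 = -3/4*17 = -51/4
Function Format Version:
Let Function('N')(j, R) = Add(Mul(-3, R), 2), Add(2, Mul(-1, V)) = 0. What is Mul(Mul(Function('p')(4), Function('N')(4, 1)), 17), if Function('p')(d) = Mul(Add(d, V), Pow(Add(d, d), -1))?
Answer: Rational(-51, 4) ≈ -12.750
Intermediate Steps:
V = 2 (V = Add(2, Mul(-1, 0)) = Add(2, 0) = 2)
Function('N')(j, R) = Add(2, Mul(-3, R))
Function('p')(d) = Mul(Rational(1, 2), Pow(d, -1), Add(2, d)) (Function('p')(d) = Mul(Add(d, 2), Pow(Add(d, d), -1)) = Mul(Add(2, d), Pow(Mul(2, d), -1)) = Mul(Add(2, d), Mul(Rational(1, 2), Pow(d, -1))) = Mul(Rational(1, 2), Pow(d, -1), Add(2, d)))
Mul(Mul(Function('p')(4), Function('N')(4, 1)), 17) = Mul(Mul(Mul(Rational(1, 2), Pow(4, -1), Add(2, 4)), Add(2, Mul(-3, 1))), 17) = Mul(Mul(Mul(Rational(1, 2), Rational(1, 4), 6), Add(2, -3)), 17) = Mul(Mul(Rational(3, 4), -1), 17) = Mul(Rational(-3, 4), 17) = Rational(-51, 4)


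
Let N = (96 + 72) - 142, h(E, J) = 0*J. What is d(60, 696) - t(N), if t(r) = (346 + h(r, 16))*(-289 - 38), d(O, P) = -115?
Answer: 113027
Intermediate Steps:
h(E, J) = 0
N = 26 (N = 168 - 142 = 26)
t(r) = -113142 (t(r) = (346 + 0)*(-289 - 38) = 346*(-327) = -113142)
d(60, 696) - t(N) = -115 - 1*(-113142) = -115 + 113142 = 113027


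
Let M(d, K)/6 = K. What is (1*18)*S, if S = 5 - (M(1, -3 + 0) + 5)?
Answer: 324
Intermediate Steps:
M(d, K) = 6*K
S = 18 (S = 5 - (6*(-3 + 0) + 5) = 5 - (6*(-3) + 5) = 5 - (-18 + 5) = 5 - 1*(-13) = 5 + 13 = 18)
(1*18)*S = (1*18)*18 = 18*18 = 324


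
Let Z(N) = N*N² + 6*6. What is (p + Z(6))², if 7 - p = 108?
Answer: 22801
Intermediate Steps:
p = -101 (p = 7 - 1*108 = 7 - 108 = -101)
Z(N) = 36 + N³ (Z(N) = N³ + 36 = 36 + N³)
(p + Z(6))² = (-101 + (36 + 6³))² = (-101 + (36 + 216))² = (-101 + 252)² = 151² = 22801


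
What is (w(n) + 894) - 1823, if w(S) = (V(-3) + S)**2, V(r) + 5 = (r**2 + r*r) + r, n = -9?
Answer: -928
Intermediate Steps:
V(r) = -5 + r + 2*r**2 (V(r) = -5 + ((r**2 + r*r) + r) = -5 + ((r**2 + r**2) + r) = -5 + (2*r**2 + r) = -5 + (r + 2*r**2) = -5 + r + 2*r**2)
w(S) = (10 + S)**2 (w(S) = ((-5 - 3 + 2*(-3)**2) + S)**2 = ((-5 - 3 + 2*9) + S)**2 = ((-5 - 3 + 18) + S)**2 = (10 + S)**2)
(w(n) + 894) - 1823 = ((10 - 9)**2 + 894) - 1823 = (1**2 + 894) - 1823 = (1 + 894) - 1823 = 895 - 1823 = -928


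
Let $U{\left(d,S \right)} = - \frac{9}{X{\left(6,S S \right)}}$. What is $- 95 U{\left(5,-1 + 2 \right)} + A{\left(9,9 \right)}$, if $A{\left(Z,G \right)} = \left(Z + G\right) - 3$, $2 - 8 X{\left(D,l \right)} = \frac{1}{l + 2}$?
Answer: $4119$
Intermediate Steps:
$X{\left(D,l \right)} = \frac{1}{4} - \frac{1}{8 \left(2 + l\right)}$ ($X{\left(D,l \right)} = \frac{1}{4} - \frac{1}{8 \left(l + 2\right)} = \frac{1}{4} - \frac{1}{8 \left(2 + l\right)}$)
$A{\left(Z,G \right)} = -3 + G + Z$ ($A{\left(Z,G \right)} = \left(G + Z\right) - 3 = -3 + G + Z$)
$U{\left(d,S \right)} = - \frac{72 \left(2 + S^{2}\right)}{3 + 2 S^{2}}$ ($U{\left(d,S \right)} = - \frac{9}{\frac{1}{8} \frac{1}{2 + S S} \left(3 + 2 S S\right)} = - \frac{9}{\frac{1}{8} \frac{1}{2 + S^{2}} \left(3 + 2 S^{2}\right)} = - 9 \frac{8 \left(2 + S^{2}\right)}{3 + 2 S^{2}} = - \frac{72 \left(2 + S^{2}\right)}{3 + 2 S^{2}}$)
$- 95 U{\left(5,-1 + 2 \right)} + A{\left(9,9 \right)} = - 95 \frac{72 \left(-2 - \left(-1 + 2\right)^{2}\right)}{3 + 2 \left(-1 + 2\right)^{2}} + \left(-3 + 9 + 9\right) = - 95 \frac{72 \left(-2 - 1^{2}\right)}{3 + 2 \cdot 1^{2}} + 15 = - 95 \frac{72 \left(-2 - 1\right)}{3 + 2 \cdot 1} + 15 = - 95 \frac{72 \left(-2 - 1\right)}{3 + 2} + 15 = - 95 \cdot 72 \cdot \frac{1}{5} \left(-3\right) + 15 = \left(-95\right) \left(- \frac{216}{5}\right) + 15 = 4104 + 15 = 4119$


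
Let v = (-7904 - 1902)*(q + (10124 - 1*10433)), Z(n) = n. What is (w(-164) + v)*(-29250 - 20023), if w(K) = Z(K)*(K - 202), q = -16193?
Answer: -7976246031628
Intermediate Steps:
w(K) = K*(-202 + K) (w(K) = K*(K - 202) = K*(-202 + K))
v = 161818612 (v = (-7904 - 1902)*(-16193 + (10124 - 1*10433)) = -9806*(-16193 + (10124 - 10433)) = -9806*(-16193 - 309) = -9806*(-16502) = 161818612)
(w(-164) + v)*(-29250 - 20023) = (-164*(-202 - 164) + 161818612)*(-29250 - 20023) = (-164*(-366) + 161818612)*(-49273) = (60024 + 161818612)*(-49273) = 161878636*(-49273) = -7976246031628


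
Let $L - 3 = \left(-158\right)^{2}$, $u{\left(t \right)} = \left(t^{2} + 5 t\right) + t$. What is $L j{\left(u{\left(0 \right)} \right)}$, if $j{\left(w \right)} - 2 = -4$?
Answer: $-49934$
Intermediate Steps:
$u{\left(t \right)} = t^{2} + 6 t$
$j{\left(w \right)} = -2$ ($j{\left(w \right)} = 2 - 4 = -2$)
$L = 24967$ ($L = 3 + \left(-158\right)^{2} = 3 + 24964 = 24967$)
$L j{\left(u{\left(0 \right)} \right)} = 24967 \left(-2\right) = -49934$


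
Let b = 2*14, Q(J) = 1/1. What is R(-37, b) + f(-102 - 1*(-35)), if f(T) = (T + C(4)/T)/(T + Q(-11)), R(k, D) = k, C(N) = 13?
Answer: -79556/2211 ≈ -35.982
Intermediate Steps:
Q(J) = 1
b = 28
f(T) = (T + 13/T)/(1 + T) (f(T) = (T + 13/T)/(T + 1) = (T + 13/T)/(1 + T))
R(-37, b) + f(-102 - 1*(-35)) = -37 + (13 + (-102 - 1*(-35))²)/((-102 - 1*(-35))*(1 + (-102 - 1*(-35)))) = -37 + (13 + (-102 + 35)²)/((-102 + 35)*(1 + (-102 + 35))) = -37 + (13 + (-67)²)/((-67)*(1 - 67)) = -37 - 1/67*(13 + 4489)/(-66) = -37 - 1/67*(-1/66)*4502 = -37 + 2251/2211 = -79556/2211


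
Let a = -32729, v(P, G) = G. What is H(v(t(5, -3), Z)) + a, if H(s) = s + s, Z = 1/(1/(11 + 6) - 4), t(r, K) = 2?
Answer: -2192877/67 ≈ -32730.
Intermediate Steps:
Z = -17/67 (Z = 1/(1/17 - 4) = 1/(-67/17) = -17/67 ≈ -0.25373)
H(s) = 2*s
H(v(t(5, -3), Z)) + a = 2*(-17/67) - 32729 = -34/67 - 32729 = -2192877/67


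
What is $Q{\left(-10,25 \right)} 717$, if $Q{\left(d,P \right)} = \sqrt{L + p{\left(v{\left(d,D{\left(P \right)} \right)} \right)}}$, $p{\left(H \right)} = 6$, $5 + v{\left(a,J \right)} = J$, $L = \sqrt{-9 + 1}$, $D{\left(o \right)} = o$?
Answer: $717 \sqrt{6 + 2 i \sqrt{2}} \approx 1802.0 + 403.45 i$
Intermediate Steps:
$L = 2 i \sqrt{2}$ ($L = \sqrt{-8} = 2 i \sqrt{2} \approx 2.8284 i$)
$v{\left(a,J \right)} = -5 + J$
$Q{\left(d,P \right)} = \sqrt{6 + 2 i \sqrt{2}}$ ($Q{\left(d,P \right)} = \sqrt{2 i \sqrt{2} + 6} = \sqrt{6 + 2 i \sqrt{2}}$)
$Q{\left(-10,25 \right)} 717 = \sqrt{6 + 2 i \sqrt{2}} \cdot 717 = 717 \sqrt{6 + 2 i \sqrt{2}}$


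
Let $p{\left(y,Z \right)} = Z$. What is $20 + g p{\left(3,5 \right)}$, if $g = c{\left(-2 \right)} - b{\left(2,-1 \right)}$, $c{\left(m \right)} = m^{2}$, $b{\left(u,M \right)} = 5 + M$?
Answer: $20$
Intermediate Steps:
$g = 0$ ($g = \left(-2\right)^{2} - \left(5 - 1\right) = 4 - 4 = 0$)
$20 + g p{\left(3,5 \right)} = 20 + 0 \cdot 5 = 20 + 0 = 20$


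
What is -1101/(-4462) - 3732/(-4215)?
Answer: 7097633/6269110 ≈ 1.1322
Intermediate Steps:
-1101/(-4462) - 3732/(-4215) = -1101*(-1/4462) - 3732*(-1/4215) = 1101/4462 + 1244/1405 = 7097633/6269110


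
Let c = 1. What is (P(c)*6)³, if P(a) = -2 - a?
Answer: -5832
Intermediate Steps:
(P(c)*6)³ = ((-2 - 1*1)*6)³ = ((-2 - 1)*6)³ = (-3*6)³ = (-18)³ = -5832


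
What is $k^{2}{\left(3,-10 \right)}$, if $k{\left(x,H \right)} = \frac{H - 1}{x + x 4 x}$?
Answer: $\frac{121}{1521} \approx 0.079553$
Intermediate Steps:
$k{\left(x,H \right)} = \frac{-1 + H}{x + 4 x^{2}}$ ($k{\left(x,H \right)} = \frac{-1 + H}{x + 4 x x} = \frac{-1 + H}{x + 4 x^{2}}$)
$k^{2}{\left(3,-10 \right)} = \left(\frac{-1 - 10}{3 \left(1 + 4 \cdot 3\right)}\right)^{2} = \left(\frac{1}{3} \frac{1}{1 + 12} \left(-11\right)\right)^{2} = \left(\frac{1}{3} \cdot \frac{1}{13} \left(-11\right)\right)^{2} = \left(- \frac{11}{39}\right)^{2} = \frac{121}{1521}$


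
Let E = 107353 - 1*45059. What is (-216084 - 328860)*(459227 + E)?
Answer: -284199739824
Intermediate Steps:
E = 62294 (E = 107353 - 45059 = 62294)
(-216084 - 328860)*(459227 + E) = (-216084 - 328860)*(459227 + 62294) = -544944*521521 = -284199739824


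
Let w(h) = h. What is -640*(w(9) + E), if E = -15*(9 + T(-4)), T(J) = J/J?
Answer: 90240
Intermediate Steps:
T(J) = 1
E = -150 (E = -15*(9 + 1) = -15*10 = -150)
-640*(w(9) + E) = -640*(9 - 150) = -640*(-141) = 90240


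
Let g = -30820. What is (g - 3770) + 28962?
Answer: -5628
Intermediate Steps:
(g - 3770) + 28962 = (-30820 - 3770) + 28962 = -34590 + 28962 = -5628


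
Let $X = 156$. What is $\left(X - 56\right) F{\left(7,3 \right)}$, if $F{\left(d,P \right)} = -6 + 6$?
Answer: $0$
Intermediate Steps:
$F{\left(d,P \right)} = 0$
$\left(X - 56\right) F{\left(7,3 \right)} = \left(156 - 56\right) 0 = 100 \cdot 0 = 0$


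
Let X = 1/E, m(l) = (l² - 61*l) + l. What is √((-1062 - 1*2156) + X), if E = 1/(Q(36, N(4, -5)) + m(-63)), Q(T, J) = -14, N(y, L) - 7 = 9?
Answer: √4517 ≈ 67.209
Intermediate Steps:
m(l) = l² - 60*l
N(y, L) = 16 (N(y, L) = 7 + 9 = 16)
E = 1/7735 (E = 1/(-14 - 63*(-60 - 63)) = 1/(-14 - 63*(-123)) = 1/(-14 + 7749) = 1/7735 ≈ 0.00012928)
X = 7735 (X = 1/(1/7735) = 7735)
√((-1062 - 1*2156) + X) = √((-1062 - 1*2156) + 7735) = √((-1062 - 2156) + 7735) = √(-3218 + 7735) = √4517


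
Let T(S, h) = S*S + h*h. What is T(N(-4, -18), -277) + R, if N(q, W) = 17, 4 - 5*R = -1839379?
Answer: 2224473/5 ≈ 4.4489e+5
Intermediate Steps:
R = 1839383/5 (R = ⅘ - ⅕*(-1839379) = ⅘ + 1839379/5 = 1839383/5 ≈ 3.6788e+5)
T(S, h) = S² + h²
T(N(-4, -18), -277) + R = (17² + (-277)²) + 1839383/5 = (289 + 76729) + 1839383/5 = 77018 + 1839383/5 = 2224473/5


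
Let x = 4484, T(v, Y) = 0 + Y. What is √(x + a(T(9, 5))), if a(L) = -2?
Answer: 3*√498 ≈ 66.948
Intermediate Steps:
T(v, Y) = Y
√(x + a(T(9, 5))) = √(4484 - 2) = √4482 = 3*√498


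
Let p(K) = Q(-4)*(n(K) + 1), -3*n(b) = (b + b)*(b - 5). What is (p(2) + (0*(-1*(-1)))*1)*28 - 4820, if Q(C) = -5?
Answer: -5520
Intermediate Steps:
n(b) = -2*b*(-5 + b)/3 (n(b) = -(b + b)*(b - 5)/3 = -2*b*(-5 + b)/3)
p(K) = -5 - 10*K*(5 - K)/3 (p(K) = -5*(2*K*(5 - K)/3 + 1) = -5*(1 + 2*K*(5 - K)/3) = -5 - 10*K*(5 - K)/3)
(p(2) + (0*(-1*(-1)))*1)*28 - 4820 = ((-5 + (10/3)*2*(-5 + 2)) + (0*(-1*(-1)))*1)*28 - 4820 = ((-5 + (10/3)*2*(-3)) + (0*1)*1)*28 - 4820 = ((-5 - 20) + 0*1)*28 - 4820 = (-25 + 0)*28 - 4820 = -25*28 - 4820 = -700 - 4820 = -5520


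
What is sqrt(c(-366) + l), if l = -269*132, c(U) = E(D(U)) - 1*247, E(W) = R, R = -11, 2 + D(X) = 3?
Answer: 3*I*sqrt(3974) ≈ 189.12*I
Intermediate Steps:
D(X) = 1 (D(X) = -2 + 3 = 1)
E(W) = -11
c(U) = -258 (c(U) = -11 - 1*247 = -11 - 247 = -258)
l = -35508
sqrt(c(-366) + l) = sqrt(-258 - 35508) = sqrt(-35766) = 3*I*sqrt(3974)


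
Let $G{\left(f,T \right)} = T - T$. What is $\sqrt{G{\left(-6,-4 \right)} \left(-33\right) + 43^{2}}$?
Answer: $43$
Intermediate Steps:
$G{\left(f,T \right)} = 0$
$\sqrt{G{\left(-6,-4 \right)} \left(-33\right) + 43^{2}} = \sqrt{0 \left(-33\right) + 43^{2}} = \sqrt{0 + 1849} = \sqrt{1849} = 43$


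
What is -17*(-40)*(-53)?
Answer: -36040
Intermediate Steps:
-17*(-40)*(-53) = 680*(-53) = -36040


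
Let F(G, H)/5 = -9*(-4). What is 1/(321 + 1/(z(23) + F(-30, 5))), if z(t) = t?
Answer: 203/65164 ≈ 0.0031152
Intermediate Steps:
F(G, H) = 180 (F(G, H) = 5*(-9*(-4)) = 5*36 = 180)
1/(321 + 1/(z(23) + F(-30, 5))) = 1/(321 + 1/(23 + 180)) = 1/(321 + 1/203) = 1/(65164/203) = 203/65164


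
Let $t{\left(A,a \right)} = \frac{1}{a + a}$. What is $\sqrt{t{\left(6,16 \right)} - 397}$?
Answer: $\frac{i \sqrt{25406}}{8} \approx 19.924 i$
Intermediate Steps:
$t{\left(A,a \right)} = \frac{1}{2 a}$
$\sqrt{t{\left(6,16 \right)} - 397} = \sqrt{\frac{1}{2 \cdot 16} - 397} = \sqrt{\frac{1}{2} \cdot \frac{1}{16} - 397} = \sqrt{\frac{1}{32} - 397} = \sqrt{- \frac{12703}{32}} = \frac{i \sqrt{25406}}{8}$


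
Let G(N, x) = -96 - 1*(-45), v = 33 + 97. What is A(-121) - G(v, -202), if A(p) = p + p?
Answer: -191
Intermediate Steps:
v = 130
A(p) = 2*p
G(N, x) = -51 (G(N, x) = -96 + 45 = -51)
A(-121) - G(v, -202) = 2*(-121) - 1*(-51) = -242 + 51 = -191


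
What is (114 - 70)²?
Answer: 1936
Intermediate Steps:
(114 - 70)² = 44² = 1936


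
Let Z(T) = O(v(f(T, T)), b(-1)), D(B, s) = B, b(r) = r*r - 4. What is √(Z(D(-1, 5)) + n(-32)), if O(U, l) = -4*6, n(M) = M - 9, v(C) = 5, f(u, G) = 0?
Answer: I*√65 ≈ 8.0623*I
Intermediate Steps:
b(r) = -4 + r² (b(r) = r² - 4 = -4 + r²)
n(M) = -9 + M
O(U, l) = -24
Z(T) = -24
√(Z(D(-1, 5)) + n(-32)) = √(-24 + (-9 - 32)) = √(-24 - 41) = √(-65) = I*√65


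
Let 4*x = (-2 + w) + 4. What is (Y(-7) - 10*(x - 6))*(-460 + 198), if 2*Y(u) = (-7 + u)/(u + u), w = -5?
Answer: -17816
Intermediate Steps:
Y(u) = (-7 + u)/(4*u) (Y(u) = ((-7 + u)/(u + u))/2 = ((-7 + u)/((2*u)))/2 = ((-7 + u)*(1/(2*u)))/2 = ((-7 + u)/(2*u))/2 = (-7 + u)/(4*u))
x = -¾ (x = ((-2 - 5) + 4)/4 = (-7 + 4)/4 = (¼)*(-3) = -¾ ≈ -0.75000)
(Y(-7) - 10*(x - 6))*(-460 + 198) = ((¼)*(-7 - 7)/(-7) - 10*(-¾ - 6))*(-460 + 198) = ((¼)*(-⅐)*(-14) - 10*(-27/4))*(-262) = (½ + 135/2)*(-262) = 68*(-262) = -17816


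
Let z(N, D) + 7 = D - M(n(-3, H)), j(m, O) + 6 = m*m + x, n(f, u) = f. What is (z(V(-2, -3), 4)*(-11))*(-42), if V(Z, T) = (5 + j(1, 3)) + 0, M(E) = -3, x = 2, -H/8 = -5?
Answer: 0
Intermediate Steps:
H = 40 (H = -8*(-5) = 40)
j(m, O) = -4 + m**2 (j(m, O) = -6 + (m*m + 2) = -6 + (m**2 + 2) = -6 + (2 + m**2) = -4 + m**2)
V(Z, T) = 2 (V(Z, T) = (5 + (-4 + 1**2)) + 0 = (5 + (-4 + 1)) + 0 = (5 - 3) + 0 = 2 + 0 = 2)
z(N, D) = -4 + D (z(N, D) = -7 + (D - 1*(-3)) = -7 + (D + 3) = -7 + (3 + D) = -4 + D)
(z(V(-2, -3), 4)*(-11))*(-42) = ((-4 + 4)*(-11))*(-42) = (0*(-11))*(-42) = 0*(-42) = 0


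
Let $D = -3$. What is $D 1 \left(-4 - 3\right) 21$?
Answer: $441$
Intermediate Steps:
$D 1 \left(-4 - 3\right) 21 = - 3 \cdot 1 \left(-4 - 3\right) 21 = - 3 \cdot 1 \left(-7\right) 21 = \left(-3\right) \left(-7\right) 21 = 21 \cdot 21 = 441$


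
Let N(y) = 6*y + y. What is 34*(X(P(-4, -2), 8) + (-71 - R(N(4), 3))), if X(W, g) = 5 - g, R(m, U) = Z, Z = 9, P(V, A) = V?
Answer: -2822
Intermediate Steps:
N(y) = 7*y
R(m, U) = 9
34*(X(P(-4, -2), 8) + (-71 - R(N(4), 3))) = 34*((5 - 1*8) + (-71 - 1*9)) = 34*((5 - 8) + (-71 - 9)) = 34*(-3 - 80) = 34*(-83) = -2822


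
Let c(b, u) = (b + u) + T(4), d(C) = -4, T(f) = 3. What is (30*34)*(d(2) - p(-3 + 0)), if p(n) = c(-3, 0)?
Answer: -4080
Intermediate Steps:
c(b, u) = 3 + b + u (c(b, u) = (b + u) + 3 = 3 + b + u)
p(n) = 0 (p(n) = 3 - 3 + 0 = 0)
(30*34)*(d(2) - p(-3 + 0)) = (30*34)*(-4 - 1*0) = 1020*(-4 + 0) = 1020*(-4) = -4080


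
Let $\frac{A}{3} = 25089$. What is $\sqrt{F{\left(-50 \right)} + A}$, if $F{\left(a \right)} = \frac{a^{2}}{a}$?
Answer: $\sqrt{75217} \approx 274.26$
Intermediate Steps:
$F{\left(a \right)} = a$
$A = 75267$ ($A = 3 \cdot 25089 = 75267$)
$\sqrt{F{\left(-50 \right)} + A} = \sqrt{-50 + 75267} = \sqrt{75217}$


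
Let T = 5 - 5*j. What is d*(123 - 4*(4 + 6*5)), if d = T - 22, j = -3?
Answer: 26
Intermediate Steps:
T = 20 (T = 5 - 5*(-3) = 5 + 15 = 20)
d = -2 (d = 20 - 22 = -2)
d*(123 - 4*(4 + 6*5)) = -2*(123 - 4*(4 + 6*5)) = -2*(123 - 4*(4 + 30)) = -2*(123 - 4*34) = -2*(123 - 136) = -2*(-13) = 26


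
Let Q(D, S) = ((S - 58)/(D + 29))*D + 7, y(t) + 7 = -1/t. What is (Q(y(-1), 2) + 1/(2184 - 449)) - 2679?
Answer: -106043177/39905 ≈ -2657.4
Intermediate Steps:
y(t) = -7 - 1/t
Q(D, S) = 7 + D*(-58 + S)/(29 + D) (Q(D, S) = ((-58 + S)/(29 + D))*D + 7 = D*(-58 + S)/(29 + D) + 7 = 7 + D*(-58 + S)/(29 + D))
(Q(y(-1), 2) + 1/(2184 - 449)) - 2679 = ((203 - 51*(-7 - 1/(-1)) + (-7 - 1/(-1))*2)/(29 + (-7 - 1/(-1))) + 1/(2184 - 449)) - 2679 = ((203 - 51*(-7 - 1*(-1)) + (-7 - 1*(-1))*2)/(29 + (-7 - 1*(-1))) + 1/1735) - 2679 = ((203 - 51*(-7 + 1) + (-7 + 1)*2)/(29 + (-7 + 1)) + 1/1735) - 2679 = ((203 - 51*(-6) - 6*2)/(29 - 6) + 1/1735) - 2679 = ((203 + 306 - 12)/23 + 1/1735) - 2679 = ((1/23)*497 + 1/1735) - 2679 = (497/23 + 1/1735) - 2679 = 862318/39905 - 2679 = -106043177/39905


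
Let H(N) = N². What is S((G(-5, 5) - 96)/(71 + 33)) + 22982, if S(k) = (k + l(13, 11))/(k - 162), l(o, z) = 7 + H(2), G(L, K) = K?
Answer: 29945465/1303 ≈ 22982.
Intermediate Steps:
l(o, z) = 11 (l(o, z) = 7 + 2² = 7 + 4 = 11)
S(k) = (11 + k)/(-162 + k) (S(k) = (k + 11)/(k - 162) = (11 + k)/(-162 + k))
S((G(-5, 5) - 96)/(71 + 33)) + 22982 = (11 + (5 - 96)/(71 + 33))/(-162 + (5 - 96)/(71 + 33)) + 22982 = (11 - 91/104)/(-162 - 91/104) + 22982 = (11 - 91*1/104)/(-162 - 91*1/104) + 22982 = (11 - 7/8)/(-162 - 7/8) + 22982 = (81/8)/(-1303/8) + 22982 = -8/1303*81/8 + 22982 = -81/1303 + 22982 = 29945465/1303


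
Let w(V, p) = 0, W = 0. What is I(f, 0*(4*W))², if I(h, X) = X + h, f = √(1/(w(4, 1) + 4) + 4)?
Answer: 17/4 ≈ 4.2500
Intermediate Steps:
f = √17/2 (f = √(1/(0 + 4) + 4) = √(1/4 + 4) = √(¼ + 4) = √(17/4) = √17/2 ≈ 2.0616)
I(f, 0*(4*W))² = (0*(4*0) + √17/2)² = (0*0 + √17/2)² = (0 + √17/2)² = (√17/2)² = 17/4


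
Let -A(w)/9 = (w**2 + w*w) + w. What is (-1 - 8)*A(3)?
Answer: 1701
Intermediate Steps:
A(w) = -18*w**2 - 9*w (A(w) = -9*((w**2 + w*w) + w) = -9*((w**2 + w**2) + w) = -9*(2*w**2 + w) = -9*(w + 2*w**2) = -18*w**2 - 9*w)
(-1 - 8)*A(3) = (-1 - 8)*(-9*3*(1 + 2*3)) = -(-81)*3*(1 + 6) = -(-81)*3*7 = -9*(-189) = 1701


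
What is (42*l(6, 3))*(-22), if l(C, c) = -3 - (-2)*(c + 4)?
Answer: -10164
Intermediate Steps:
l(C, c) = 5 + 2*c (l(C, c) = -3 - (-2)*(4 + c) = -3 - (-8 - 2*c) = -3 + (8 + 2*c) = 5 + 2*c)
(42*l(6, 3))*(-22) = (42*(5 + 2*3))*(-22) = (42*(5 + 6))*(-22) = (42*11)*(-22) = 462*(-22) = -10164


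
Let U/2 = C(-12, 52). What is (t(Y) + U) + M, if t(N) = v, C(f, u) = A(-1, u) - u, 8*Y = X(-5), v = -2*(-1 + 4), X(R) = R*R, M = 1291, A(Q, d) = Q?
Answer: 1179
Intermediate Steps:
X(R) = R**2
v = -6 (v = -2*3 = -6)
Y = 25/8 (Y = (1/8)*(-5)**2 = (1/8)*25 = 25/8 ≈ 3.1250)
C(f, u) = -1 - u
t(N) = -6
U = -106 (U = 2*(-1 - 1*52) = 2*(-1 - 52) = 2*(-53) = -106)
(t(Y) + U) + M = (-6 - 106) + 1291 = -112 + 1291 = 1179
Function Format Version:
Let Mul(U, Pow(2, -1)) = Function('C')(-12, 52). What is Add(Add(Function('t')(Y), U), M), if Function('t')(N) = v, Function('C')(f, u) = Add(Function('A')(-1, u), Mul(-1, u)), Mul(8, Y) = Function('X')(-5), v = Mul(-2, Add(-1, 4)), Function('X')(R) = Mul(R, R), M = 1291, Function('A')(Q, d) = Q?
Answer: 1179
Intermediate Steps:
Function('X')(R) = Pow(R, 2)
v = -6 (v = Mul(-2, 3) = -6)
Y = Rational(25, 8) (Y = Mul(Rational(1, 8), Pow(-5, 2)) = Mul(Rational(1, 8), 25) = Rational(25, 8) ≈ 3.1250)
Function('C')(f, u) = Add(-1, Mul(-1, u))
Function('t')(N) = -6
U = -106 (U = Mul(2, Add(-1, Mul(-1, 52))) = Mul(2, Add(-1, -52)) = Mul(2, -53) = -106)
Add(Add(Function('t')(Y), U), M) = Add(Add(-6, -106), 1291) = Add(-112, 1291) = 1179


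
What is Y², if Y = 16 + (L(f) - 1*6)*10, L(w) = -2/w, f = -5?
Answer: 1600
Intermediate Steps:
Y = -40 (Y = 16 + (-2/(-5) - 1*6)*10 = 16 + (-2*(-⅕) - 6)*10 = 16 + (⅖ - 6)*10 = 16 - 28/5*10 = 16 - 56 = -40)
Y² = (-40)² = 1600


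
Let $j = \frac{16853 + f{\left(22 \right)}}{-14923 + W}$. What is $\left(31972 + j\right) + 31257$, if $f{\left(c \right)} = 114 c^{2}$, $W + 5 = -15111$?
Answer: $\frac{5880074}{93} \approx 63227.0$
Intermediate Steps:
$W = -15116$ ($W = -5 - 15111 = -15116$)
$j = - \frac{223}{93}$ ($j = \frac{16853 + 114 \cdot 22^{2}}{-14923 - 15116} = \frac{16853 + 114 \cdot 484}{-30039} = \left(16853 + 55176\right) \left(- \frac{1}{30039}\right) = 72029 \left(- \frac{1}{30039}\right) = - \frac{223}{93} \approx -2.3979$)
$\left(31972 + j\right) + 31257 = \left(31972 - \frac{223}{93}\right) + 31257 = \frac{2973173}{93} + 31257 = \frac{5880074}{93}$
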